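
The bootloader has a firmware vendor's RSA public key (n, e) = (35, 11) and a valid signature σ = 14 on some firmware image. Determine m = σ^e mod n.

14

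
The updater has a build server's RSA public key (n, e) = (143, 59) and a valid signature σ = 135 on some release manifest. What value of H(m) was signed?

σ^2 ≡ 135^2 = 18225 ≡ 64
σ^4 ≡ 64^2 = 4096 ≡ 92
σ^8 ≡ 92^2 = 8464 ≡ 27
σ^16 ≡ 27^2 = 729 ≡ 14
σ^32 ≡ 14^2 = 196 ≡ 53
59 = 32 + 16 + 8 + 2 + 1, so σ^59 ≡ 53·14·27·64·135 ≡ 125 (mod 143)

125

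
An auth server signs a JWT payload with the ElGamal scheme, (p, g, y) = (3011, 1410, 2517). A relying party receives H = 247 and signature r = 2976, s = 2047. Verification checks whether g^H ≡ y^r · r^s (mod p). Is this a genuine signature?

genuine

Left side g^H mod p:
1410^2 = 1988100 ≡ 840
1410^4 ≡ 840^2 = 705600 ≡ 1026
1410^8 ≡ 1026^2 = 1052676 ≡ 1837
1410^16 ≡ 1837^2 = 3374569 ≡ 2249
1410^32 ≡ 2249^2 = 5058001 ≡ 2532
1410^64 ≡ 2532^2 = 6411024 ≡ 605
1410^128 ≡ 605^2 = 366025 ≡ 1694
247 = 128 + 64 + 32 + 16 + 4 + 2 + 1, so 1410^247 ≡ 1694·605·2532·2249·1026·840·1410 ≡ 2532 (mod 3011)
Right side y^r · r^s mod p:
2517^2 = 6335289 ≡ 145
2517^4 ≡ 145^2 = 21025 ≡ 2959
2517^8 ≡ 2959^2 = 8755681 ≡ 2704
2517^16 ≡ 2704^2 = 7311616 ≡ 908
2517^32 ≡ 908^2 = 824464 ≡ 2461
2517^64 ≡ 2461^2 = 6056521 ≡ 1400
2517^128 ≡ 1400^2 = 1960000 ≡ 2850
2517^256 ≡ 2850^2 = 8122500 ≡ 1833
2517^512 ≡ 1833^2 = 3359889 ≡ 2624
2517^1024 ≡ 2624^2 = 6885376 ≡ 2230
2517^2048 ≡ 2230^2 = 4972900 ≡ 1739
2976 = 2048 + 512 + 256 + 128 + 32, so 2517^2976 ≡ 1739·2624·1833·2850·2461 ≡ 1306 (mod 3011)
2976^2 = 8856576 ≡ 1225
2976^4 ≡ 1225^2 = 1500625 ≡ 1147
2976^8 ≡ 1147^2 = 1315609 ≡ 2813
2976^16 ≡ 2813^2 = 7912969 ≡ 61
2976^32 ≡ 61^2 = 3721 ≡ 710
2976^64 ≡ 710^2 = 504100 ≡ 1263
2976^128 ≡ 1263^2 = 1595169 ≡ 2350
2976^256 ≡ 2350^2 = 5522500 ≡ 326
2976^512 ≡ 326^2 = 106276 ≡ 891
2976^1024 ≡ 891^2 = 793881 ≡ 1988
2047 = 1024 + 512 + 256 + 128 + 64 + 32 + 16 + 8 + 4 + 2 + 1, so 2976^2047 ≡ 1988·891·326·2350·1263·710·61·2813·1147·1225·2976 ≡ 2704 (mod 3011)
1306·2704 = 3531424 ≡ 2532 (mod 3011)
2532 ≡ 2532 (mod 3011), so the signature is genuine.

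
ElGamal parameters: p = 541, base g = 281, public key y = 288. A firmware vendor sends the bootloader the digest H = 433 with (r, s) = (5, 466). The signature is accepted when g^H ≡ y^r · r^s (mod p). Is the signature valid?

invalid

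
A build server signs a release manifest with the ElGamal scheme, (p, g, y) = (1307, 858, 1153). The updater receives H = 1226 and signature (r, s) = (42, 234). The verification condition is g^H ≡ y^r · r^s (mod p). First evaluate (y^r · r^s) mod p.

1153^2 = 1329409 ≡ 190
1153^4 ≡ 190^2 = 36100 ≡ 811
1153^8 ≡ 811^2 = 657721 ≡ 300
1153^16 ≡ 300^2 = 90000 ≡ 1124
1153^32 ≡ 1124^2 = 1263376 ≡ 814
42 = 32 + 8 + 2, so 1153^42 ≡ 814·300·190 ≡ 807 (mod 1307)
42^2 = 1764 ≡ 457
42^4 ≡ 457^2 = 208849 ≡ 1036
42^8 ≡ 1036^2 = 1073296 ≡ 249
42^16 ≡ 249^2 = 62001 ≡ 572
42^32 ≡ 572^2 = 327184 ≡ 434
42^64 ≡ 434^2 = 188356 ≡ 148
42^128 ≡ 148^2 = 21904 ≡ 992
234 = 128 + 64 + 32 + 8 + 2, so 42^234 ≡ 992·148·434·249·457 ≡ 949 (mod 1307)
y^r · r^s ≡ 807·949 = 765843 ≡ 1248 (mod 1307)

1248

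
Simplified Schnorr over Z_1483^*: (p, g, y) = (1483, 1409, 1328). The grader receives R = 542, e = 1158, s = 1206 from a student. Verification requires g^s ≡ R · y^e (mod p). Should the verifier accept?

accept

g^s mod p:
1409^2 = 1985281 ≡ 1027
1409^4 ≡ 1027^2 = 1054729 ≡ 316
1409^8 ≡ 316^2 = 99856 ≡ 495
1409^16 ≡ 495^2 = 245025 ≡ 330
1409^32 ≡ 330^2 = 108900 ≡ 641
1409^64 ≡ 641^2 = 410881 ≡ 90
1409^128 ≡ 90^2 = 8100 ≡ 685
1409^256 ≡ 685^2 = 469225 ≡ 597
1409^512 ≡ 597^2 = 356409 ≡ 489
1409^1024 ≡ 489^2 = 239121 ≡ 358
1206 = 1024 + 128 + 32 + 16 + 4 + 2, so 1409^1206 ≡ 358·685·641·330·316·1027 ≡ 788 (mod 1483)
R · y^e mod p:
1328^2 = 1763584 ≡ 297
1328^4 ≡ 297^2 = 88209 ≡ 712
1328^8 ≡ 712^2 = 506944 ≡ 1241
1328^16 ≡ 1241^2 = 1540081 ≡ 727
1328^32 ≡ 727^2 = 528529 ≡ 581
1328^64 ≡ 581^2 = 337561 ≡ 920
1328^128 ≡ 920^2 = 846400 ≡ 1090
1328^256 ≡ 1090^2 = 1188100 ≡ 217
1328^512 ≡ 217^2 = 47089 ≡ 1116
1328^1024 ≡ 1116^2 = 1245456 ≡ 1219
1158 = 1024 + 128 + 4 + 2, so 1328^1158 ≡ 1219·1090·712·297 ≡ 981 (mod 1483)
542·981 = 531702 ≡ 788 (mod 1483)
788 ≡ 788 (mod 1483); signature holds.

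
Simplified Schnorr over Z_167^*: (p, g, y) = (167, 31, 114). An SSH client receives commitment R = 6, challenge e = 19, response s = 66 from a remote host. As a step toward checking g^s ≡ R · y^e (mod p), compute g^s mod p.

62

Squares mod 167: 31^1≡31, 31^2≡126, 31^4≡11, 31^8≡121, 31^16≡112, 31^32≡19, 31^64≡27
66 = 64 + 2, so 31^66 ≡ 27·126 ≡ 62 (mod 167)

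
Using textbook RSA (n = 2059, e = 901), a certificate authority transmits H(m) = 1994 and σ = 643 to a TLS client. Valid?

σ^2 ≡ 643^2 = 413449 ≡ 1649
σ^4 ≡ 1649^2 = 2719201 ≡ 1321
σ^8 ≡ 1321^2 = 1745041 ≡ 1068
σ^16 ≡ 1068^2 = 1140624 ≡ 1997
σ^32 ≡ 1997^2 = 3988009 ≡ 1785
σ^64 ≡ 1785^2 = 3186225 ≡ 952
σ^128 ≡ 952^2 = 906304 ≡ 344
σ^256 ≡ 344^2 = 118336 ≡ 973
σ^512 ≡ 973^2 = 946729 ≡ 1648
901 = 512 + 256 + 128 + 4 + 1, so σ^901 ≡ 1648·973·344·1321·643 ≡ 1994 (mod 2059)
σ^901 mod 2059 = 1994 matches H(m).

yes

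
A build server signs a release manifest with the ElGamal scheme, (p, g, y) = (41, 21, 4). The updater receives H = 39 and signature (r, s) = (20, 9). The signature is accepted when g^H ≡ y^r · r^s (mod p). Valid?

Left side g^H mod p:
Squares mod 41: 21^1≡21, 21^2≡31, 21^4≡18, 21^8≡37, 21^16≡16, 21^32≡10
39 = 32 + 4 + 2 + 1, so 21^39 ≡ 10·18·31·21 ≡ 2 (mod 41)
Right side y^r · r^s mod p:
Squares mod 41: 4^1≡4, 4^2≡16, 4^4≡10, 4^8≡18, 4^16≡37
20 = 16 + 4, so 4^20 ≡ 37·10 ≡ 1 (mod 41)
Squares mod 41: 20^1≡20, 20^2≡31, 20^4≡18, 20^8≡37
9 = 8 + 1, so 20^9 ≡ 37·20 ≡ 2 (mod 41)
1·2 = 2 ≡ 2 (mod 41)
2 ≡ 2 (mod 41), so the signature is genuine.

yes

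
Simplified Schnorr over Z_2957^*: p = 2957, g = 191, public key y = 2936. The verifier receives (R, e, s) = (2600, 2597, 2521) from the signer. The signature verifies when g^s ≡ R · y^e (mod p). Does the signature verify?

g^s mod p:
191^2521 mod 2957 = 1883
R · y^e mod p:
2936^2597 mod 2957 = 2140
2600·2140 = 5564000 ≡ 1883 (mod 2957)
1883 ≡ 1883 (mod 2957); signature holds.

verifies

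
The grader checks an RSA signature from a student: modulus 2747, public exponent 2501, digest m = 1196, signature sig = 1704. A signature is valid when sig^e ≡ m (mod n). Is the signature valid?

invalid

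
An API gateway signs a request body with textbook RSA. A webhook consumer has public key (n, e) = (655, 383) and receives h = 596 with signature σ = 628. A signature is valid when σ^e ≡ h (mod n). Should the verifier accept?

reject

σ^2 ≡ 628^2 = 394384 ≡ 74
σ^4 ≡ 74^2 = 5476 ≡ 236
σ^8 ≡ 236^2 = 55696 ≡ 21
σ^16 ≡ 21^2 = 441
σ^32 ≡ 441^2 = 194481 ≡ 601
σ^64 ≡ 601^2 = 361201 ≡ 296
σ^128 ≡ 296^2 = 87616 ≡ 501
σ^256 ≡ 501^2 = 251001 ≡ 136
383 = 256 + 64 + 32 + 16 + 8 + 4 + 2 + 1, so σ^383 ≡ 136·296·601·441·21·236·74·628 ≡ 242 (mod 655)
242 ≠ 596, so verification fails.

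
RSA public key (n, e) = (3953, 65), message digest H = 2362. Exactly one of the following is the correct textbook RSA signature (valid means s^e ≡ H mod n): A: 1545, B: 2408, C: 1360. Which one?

A

Candidate A: Squares mod 3953: 1545^1≡1545, 1545^2≡3366, 1545^4≡658, 1545^8≡2087, 1545^16≡3316, 1545^32≡2563, 1545^64≡3036; 65 = 64 + 1, so 1545^65 ≡ 3036·1545 ≡ 2362 (mod 3953)
  → matches H = 2362
Candidate B: Squares mod 3953: 2408^1≡2408, 2408^2≡3366, 2408^4≡658, 2408^8≡2087, 2408^16≡3316, 2408^32≡2563, 2408^64≡3036; 65 = 64 + 1, so 2408^65 ≡ 3036·2408 ≡ 1591 (mod 3953)
Candidate C: Squares mod 3953: 1360^1≡1360, 1360^2≡3549, 1360^4≡1143, 1360^8≡1959, 1360^16≡3271, 1360^32≡2623, 1360^64≡1909; 65 = 64 + 1, so 1360^65 ≡ 1909·1360 ≡ 3072 (mod 3953)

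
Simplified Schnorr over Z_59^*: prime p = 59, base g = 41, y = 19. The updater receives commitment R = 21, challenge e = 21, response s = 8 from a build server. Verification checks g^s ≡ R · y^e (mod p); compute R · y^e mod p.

19^2 = 361 ≡ 7
19^4 ≡ 7^2 = 49
19^8 ≡ 49^2 = 2401 ≡ 41
19^16 ≡ 41^2 = 1681 ≡ 29
21 = 16 + 4 + 1, so 19^21 ≡ 29·49·19 ≡ 36 (mod 59)
R · y^e ≡ 21·36 = 756 ≡ 48 (mod 59)

48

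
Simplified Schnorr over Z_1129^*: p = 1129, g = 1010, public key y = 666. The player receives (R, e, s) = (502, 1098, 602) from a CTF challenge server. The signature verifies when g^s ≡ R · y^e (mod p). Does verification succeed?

fails

g^s mod p:
1010^2 = 1020100 ≡ 613
1010^4 ≡ 613^2 = 375769 ≡ 941
1010^8 ≡ 941^2 = 885481 ≡ 345
1010^16 ≡ 345^2 = 119025 ≡ 480
1010^32 ≡ 480^2 = 230400 ≡ 84
1010^64 ≡ 84^2 = 7056 ≡ 282
1010^128 ≡ 282^2 = 79524 ≡ 494
1010^256 ≡ 494^2 = 244036 ≡ 172
1010^512 ≡ 172^2 = 29584 ≡ 230
602 = 512 + 64 + 16 + 8 + 2, so 1010^602 ≡ 230·282·480·345·613 ≡ 450 (mod 1129)
R · y^e mod p:
666^2 = 443556 ≡ 988
666^4 ≡ 988^2 = 976144 ≡ 688
666^8 ≡ 688^2 = 473344 ≡ 293
666^16 ≡ 293^2 = 85849 ≡ 45
666^32 ≡ 45^2 = 2025 ≡ 896
666^64 ≡ 896^2 = 802816 ≡ 97
666^128 ≡ 97^2 = 9409 ≡ 377
666^256 ≡ 377^2 = 142129 ≡ 1004
666^512 ≡ 1004^2 = 1008016 ≡ 948
666^1024 ≡ 948^2 = 898704 ≡ 20
1098 = 1024 + 64 + 8 + 2, so 666^1098 ≡ 20·97·293·988 ≡ 490 (mod 1129)
502·490 = 245980 ≡ 987 (mod 1129)
450 ≠ 987; the check fails.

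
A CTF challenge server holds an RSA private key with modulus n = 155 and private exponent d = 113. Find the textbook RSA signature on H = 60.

H^2 ≡ 60^2 = 3600 ≡ 35
H^4 ≡ 35^2 = 1225 ≡ 140
H^8 ≡ 140^2 = 19600 ≡ 70
H^16 ≡ 70^2 = 4900 ≡ 95
H^32 ≡ 95^2 = 9025 ≡ 35
H^64 ≡ 35^2 = 1225 ≡ 140
113 = 64 + 32 + 16 + 1, so H^113 ≡ 140·35·95·60 ≡ 85 (mod 155)

85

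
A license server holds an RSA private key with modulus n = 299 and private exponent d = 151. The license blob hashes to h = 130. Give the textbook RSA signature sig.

65

h^2 ≡ 130^2 = 16900 ≡ 156
h^4 ≡ 156^2 = 24336 ≡ 117
h^8 ≡ 117^2 = 13689 ≡ 234
h^16 ≡ 234^2 = 54756 ≡ 39
h^32 ≡ 39^2 = 1521 ≡ 26
h^64 ≡ 26^2 = 676 ≡ 78
h^128 ≡ 78^2 = 6084 ≡ 104
151 = 128 + 16 + 4 + 2 + 1, so h^151 ≡ 104·39·117·156·130 ≡ 65 (mod 299)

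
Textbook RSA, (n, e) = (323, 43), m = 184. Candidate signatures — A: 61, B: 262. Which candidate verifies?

Candidate A: Squares mod 323: 61^1≡61, 61^2≡168, 61^4≡123, 61^8≡271, 61^16≡120, 61^32≡188; 43 = 32 + 8 + 2 + 1, so 61^43 ≡ 188·271·168·61 ≡ 139 (mod 323)
Candidate B: Squares mod 323: 262^1≡262, 262^2≡168, 262^4≡123, 262^8≡271, 262^16≡120, 262^32≡188; 43 = 32 + 8 + 2 + 1, so 262^43 ≡ 188·271·168·262 ≡ 184 (mod 323)
  → matches m = 184

B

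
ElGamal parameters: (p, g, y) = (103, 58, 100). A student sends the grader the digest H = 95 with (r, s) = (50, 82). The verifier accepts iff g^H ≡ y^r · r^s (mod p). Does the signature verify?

does not verify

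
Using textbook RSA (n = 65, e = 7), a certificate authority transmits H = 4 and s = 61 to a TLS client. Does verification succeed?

fails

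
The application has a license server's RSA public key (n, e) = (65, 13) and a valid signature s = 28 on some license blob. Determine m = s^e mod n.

28

s^2 ≡ 28^2 = 784 ≡ 4
s^4 ≡ 4^2 = 16
s^8 ≡ 16^2 = 256 ≡ 61
13 = 8 + 4 + 1, so s^13 ≡ 61·16·28 ≡ 28 (mod 65)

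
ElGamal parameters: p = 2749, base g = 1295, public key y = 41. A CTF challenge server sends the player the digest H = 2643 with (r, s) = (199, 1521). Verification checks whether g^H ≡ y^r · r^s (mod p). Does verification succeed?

Left side g^H mod p:
1295^2 = 1677025 ≡ 135
1295^4 ≡ 135^2 = 18225 ≡ 1731
1295^8 ≡ 1731^2 = 2996361 ≡ 2700
1295^16 ≡ 2700^2 = 7290000 ≡ 2401
1295^32 ≡ 2401^2 = 5764801 ≡ 148
1295^64 ≡ 148^2 = 21904 ≡ 2661
1295^128 ≡ 2661^2 = 7080921 ≡ 2246
1295^256 ≡ 2246^2 = 5044516 ≡ 101
1295^512 ≡ 101^2 = 10201 ≡ 1954
1295^1024 ≡ 1954^2 = 3818116 ≡ 2504
1295^2048 ≡ 2504^2 = 6270016 ≡ 2296
2643 = 2048 + 512 + 64 + 16 + 2 + 1, so 1295^2643 ≡ 2296·1954·2661·2401·135·1295 ≡ 1250 (mod 2749)
Right side y^r · r^s mod p:
41^2 = 1681
41^4 ≡ 1681^2 = 2825761 ≡ 2538
41^8 ≡ 2538^2 = 6441444 ≡ 537
41^16 ≡ 537^2 = 288369 ≡ 2473
41^32 ≡ 2473^2 = 6115729 ≡ 1953
41^64 ≡ 1953^2 = 3814209 ≡ 1346
41^128 ≡ 1346^2 = 1811716 ≡ 125
199 = 128 + 64 + 4 + 2 + 1, so 41^199 ≡ 125·1346·2538·1681·41 ≡ 844 (mod 2749)
199^2 = 39601 ≡ 1115
199^4 ≡ 1115^2 = 1243225 ≡ 677
199^8 ≡ 677^2 = 458329 ≡ 1995
199^16 ≡ 1995^2 = 3980025 ≡ 2222
199^32 ≡ 2222^2 = 4937284 ≡ 80
199^64 ≡ 80^2 = 6400 ≡ 902
199^128 ≡ 902^2 = 813604 ≡ 2649
199^256 ≡ 2649^2 = 7017201 ≡ 1753
199^512 ≡ 1753^2 = 3073009 ≡ 2376
199^1024 ≡ 2376^2 = 5645376 ≡ 1679
1521 = 1024 + 256 + 128 + 64 + 32 + 16 + 1, so 199^1521 ≡ 1679·1753·2649·902·80·2222·199 ≡ 670 (mod 2749)
844·670 = 565480 ≡ 1935 (mod 2749)
1250 ≠ 1935, so verification fails.

fails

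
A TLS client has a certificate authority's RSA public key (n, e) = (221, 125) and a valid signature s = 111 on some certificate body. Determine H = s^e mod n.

76

s^125 mod 221 = 76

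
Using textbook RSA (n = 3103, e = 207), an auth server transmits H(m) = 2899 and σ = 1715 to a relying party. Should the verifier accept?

reject

σ^207 mod 3103 = 904
σ^207 mod 3103 = 904, but H(m) = 2899.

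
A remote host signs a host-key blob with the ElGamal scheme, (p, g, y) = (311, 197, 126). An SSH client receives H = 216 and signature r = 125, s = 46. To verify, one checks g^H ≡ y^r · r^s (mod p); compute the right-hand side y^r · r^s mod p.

180

126^125 mod 311 = 126
125^46 mod 311 = 268
y^r · r^s ≡ 126·268 = 33768 ≡ 180 (mod 311)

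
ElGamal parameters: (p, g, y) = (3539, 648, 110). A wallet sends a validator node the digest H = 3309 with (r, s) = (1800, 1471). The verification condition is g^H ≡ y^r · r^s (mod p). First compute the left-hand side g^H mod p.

982

648^3309 mod 3539 = 982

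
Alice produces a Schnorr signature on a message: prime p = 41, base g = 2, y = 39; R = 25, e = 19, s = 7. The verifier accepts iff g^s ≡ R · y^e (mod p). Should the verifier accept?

reject

g^s mod p:
Squares mod 41: 2^1≡2, 2^2≡4, 2^4≡16
7 = 4 + 2 + 1, so 2^7 ≡ 16·4·2 ≡ 5 (mod 41)
R · y^e mod p:
Squares mod 41: 39^1≡39, 39^2≡4, 39^4≡16, 39^8≡10, 39^16≡18
19 = 16 + 2 + 1, so 39^19 ≡ 18·4·39 ≡ 20 (mod 41)
25·20 = 500 ≡ 8 (mod 41)
5 ≠ 8; the check fails.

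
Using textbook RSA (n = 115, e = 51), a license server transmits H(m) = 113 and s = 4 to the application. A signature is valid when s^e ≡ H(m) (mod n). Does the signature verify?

does not verify

s^2 ≡ 4^2 = 16
s^4 ≡ 16^2 = 256 ≡ 26
s^8 ≡ 26^2 = 676 ≡ 101
s^16 ≡ 101^2 = 10201 ≡ 81
s^32 ≡ 81^2 = 6561 ≡ 6
51 = 32 + 16 + 2 + 1, so s^51 ≡ 6·81·16·4 ≡ 54 (mod 115)
The recovered value 54 does not match the digest 113.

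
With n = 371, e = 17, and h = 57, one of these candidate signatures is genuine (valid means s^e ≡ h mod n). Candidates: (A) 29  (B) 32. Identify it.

A

Candidate A: Squares mod 371: 29^1≡29, 29^2≡99, 29^4≡155, 29^8≡281, 29^16≡309; 17 = 16 + 1, so 29^17 ≡ 309·29 ≡ 57 (mod 371)
  → matches h = 57
Candidate B: Squares mod 371: 32^1≡32, 32^2≡282, 32^4≡130, 32^8≡205, 32^16≡102; 17 = 16 + 1, so 32^17 ≡ 102·32 ≡ 296 (mod 371)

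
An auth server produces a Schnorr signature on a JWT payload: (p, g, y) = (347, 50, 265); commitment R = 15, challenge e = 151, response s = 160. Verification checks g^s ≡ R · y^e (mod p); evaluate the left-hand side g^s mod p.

213

50^2 = 2500 ≡ 71
50^4 ≡ 71^2 = 5041 ≡ 183
50^8 ≡ 183^2 = 33489 ≡ 177
50^16 ≡ 177^2 = 31329 ≡ 99
50^32 ≡ 99^2 = 9801 ≡ 85
50^64 ≡ 85^2 = 7225 ≡ 285
50^128 ≡ 285^2 = 81225 ≡ 27
160 = 128 + 32, so 50^160 ≡ 27·85 ≡ 213 (mod 347)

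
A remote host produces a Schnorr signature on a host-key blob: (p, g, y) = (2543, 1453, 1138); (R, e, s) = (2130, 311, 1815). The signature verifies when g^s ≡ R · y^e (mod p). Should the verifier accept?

reject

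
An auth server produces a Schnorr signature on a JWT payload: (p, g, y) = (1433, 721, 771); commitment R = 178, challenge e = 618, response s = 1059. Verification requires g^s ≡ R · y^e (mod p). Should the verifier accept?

accept

g^s mod p:
721^2 = 519841 ≡ 1095
721^4 ≡ 1095^2 = 1199025 ≡ 1037
721^8 ≡ 1037^2 = 1075369 ≡ 619
721^16 ≡ 619^2 = 383161 ≡ 550
721^32 ≡ 550^2 = 302500 ≡ 137
721^64 ≡ 137^2 = 18769 ≡ 140
721^128 ≡ 140^2 = 19600 ≡ 971
721^256 ≡ 971^2 = 942841 ≡ 1360
721^512 ≡ 1360^2 = 1849600 ≡ 1030
721^1024 ≡ 1030^2 = 1060900 ≡ 480
1059 = 1024 + 32 + 2 + 1, so 721^1059 ≡ 480·137·1095·721 ≡ 1007 (mod 1433)
R · y^e mod p:
771^2 = 594441 ≡ 1179
771^4 ≡ 1179^2 = 1390041 ≡ 31
771^8 ≡ 31^2 = 961
771^16 ≡ 961^2 = 923521 ≡ 669
771^32 ≡ 669^2 = 447561 ≡ 465
771^64 ≡ 465^2 = 216225 ≡ 1275
771^128 ≡ 1275^2 = 1625625 ≡ 603
771^256 ≡ 603^2 = 363609 ≡ 1060
771^512 ≡ 1060^2 = 1123600 ≡ 128
618 = 512 + 64 + 32 + 8 + 2, so 771^618 ≡ 128·1275·465·961·1179 ≡ 1334 (mod 1433)
178·1334 = 237452 ≡ 1007 (mod 1433)
1007 ≡ 1007 (mod 1433); signature holds.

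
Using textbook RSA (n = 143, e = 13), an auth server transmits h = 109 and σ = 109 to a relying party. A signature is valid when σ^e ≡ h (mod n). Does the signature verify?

verifies

σ^2 ≡ 109^2 = 11881 ≡ 12
σ^4 ≡ 12^2 = 144 ≡ 1
σ^8 ≡ 1^2 = 1
13 = 8 + 4 + 1, so σ^13 ≡ 1·1·109 ≡ 109 (mod 143)
109 = h, so the signature checks out.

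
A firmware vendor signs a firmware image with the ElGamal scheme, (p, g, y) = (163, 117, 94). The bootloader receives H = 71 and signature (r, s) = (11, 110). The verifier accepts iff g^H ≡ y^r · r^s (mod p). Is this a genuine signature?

Left side g^H mod p:
Squares mod 163: 117^1≡117, 117^2≡160, 117^4≡9, 117^8≡81, 117^16≡41, 117^32≡51, 117^64≡156
71 = 64 + 4 + 2 + 1, so 117^71 ≡ 156·9·160·117 ≡ 108 (mod 163)
Right side y^r · r^s mod p:
Squares mod 163: 94^1≡94, 94^2≡34, 94^4≡15, 94^8≡62
11 = 8 + 2 + 1, so 94^11 ≡ 62·34·94 ≡ 107 (mod 163)
Squares mod 163: 11^1≡11, 11^2≡121, 11^4≡134, 11^8≡26, 11^16≡24, 11^32≡87, 11^64≡71
110 = 64 + 32 + 8 + 4 + 2, so 11^110 ≡ 71·87·26·134·121 ≡ 33 (mod 163)
107·33 = 3531 ≡ 108 (mod 163)
108 ≡ 108 (mod 163), so the signature is genuine.

genuine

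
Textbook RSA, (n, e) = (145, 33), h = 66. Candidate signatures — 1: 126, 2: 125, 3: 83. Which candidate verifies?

1

Candidate 1: Squares mod 145: 126^1≡126, 126^2≡71, 126^4≡111, 126^8≡141, 126^16≡16, 126^32≡111; 33 = 32 + 1, so 126^33 ≡ 111·126 ≡ 66 (mod 145)
  → matches h = 66
Candidate 2: Squares mod 145: 125^1≡125, 125^2≡110, 125^4≡65, 125^8≡20, 125^16≡110, 125^32≡65; 33 = 32 + 1, so 125^33 ≡ 65·125 ≡ 5 (mod 145)
Candidate 3: Squares mod 145: 83^1≡83, 83^2≡74, 83^4≡111, 83^8≡141, 83^16≡16, 83^32≡111; 33 = 32 + 1, so 83^33 ≡ 111·83 ≡ 78 (mod 145)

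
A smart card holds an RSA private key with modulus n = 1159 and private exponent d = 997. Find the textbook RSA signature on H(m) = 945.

Squares mod 1159: (H(m))^1≡945, (H(m))^2≡595, (H(m))^4≡530, (H(m))^8≡422, (H(m))^16≡757, (H(m))^32≡503, (H(m))^64≡347, (H(m))^128≡1032, (H(m))^256≡1062, (H(m))^512≡137
997 = 512 + 256 + 128 + 64 + 32 + 4 + 1, so (H(m))^997 ≡ 137·1062·1032·347·503·530·945 ≡ 478 (mod 1159)

478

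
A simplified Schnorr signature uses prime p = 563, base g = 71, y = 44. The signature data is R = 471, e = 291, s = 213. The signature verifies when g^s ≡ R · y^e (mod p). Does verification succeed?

g^s mod p:
Squares mod 563: 71^1≡71, 71^2≡537, 71^4≡113, 71^8≡383, 71^16≡309, 71^32≡334, 71^64≡82, 71^128≡531
213 = 128 + 64 + 16 + 4 + 1, so 71^213 ≡ 531·82·309·113·71 ≡ 539 (mod 563)
R · y^e mod p:
Squares mod 563: 44^1≡44, 44^2≡247, 44^4≡205, 44^8≡363, 44^16≡27, 44^32≡166, 44^64≡532, 44^128≡398, 44^256≡201
291 = 256 + 32 + 2 + 1, so 44^291 ≡ 201·166·247·44 ≡ 144 (mod 563)
471·144 = 67824 ≡ 264 (mod 563)
539 ≠ 264; the check fails.

fails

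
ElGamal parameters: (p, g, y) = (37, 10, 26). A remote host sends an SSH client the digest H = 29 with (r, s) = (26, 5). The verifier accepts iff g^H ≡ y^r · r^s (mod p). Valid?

yes

Left side g^H mod p:
10^2 = 100 ≡ 26
10^4 ≡ 26^2 = 676 ≡ 10
10^8 ≡ 10^2 = 100 ≡ 26
10^16 ≡ 26^2 = 676 ≡ 10
29 = 16 + 8 + 4 + 1, so 10^29 ≡ 10·26·10·10 ≡ 26 (mod 37)
Right side y^r · r^s mod p:
26^2 = 676 ≡ 10
26^4 ≡ 10^2 = 100 ≡ 26
26^8 ≡ 26^2 = 676 ≡ 10
26^16 ≡ 10^2 = 100 ≡ 26
26 = 16 + 8 + 2, so 26^26 ≡ 26·10·10 ≡ 10 (mod 37)
26^2 = 676 ≡ 10
26^4 ≡ 10^2 = 100 ≡ 26
5 = 4 + 1, so 26^5 ≡ 26·26 ≡ 10 (mod 37)
10·10 = 100 ≡ 26 (mod 37)
26 ≡ 26 (mod 37), so the signature is genuine.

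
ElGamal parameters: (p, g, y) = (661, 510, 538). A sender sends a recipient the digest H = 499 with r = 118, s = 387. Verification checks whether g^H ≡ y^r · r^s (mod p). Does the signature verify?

verifies

Left side g^H mod p:
Squares mod 661: 510^1≡510, 510^2≡327, 510^4≡508, 510^8≡274, 510^16≡383, 510^32≡608, 510^64≡165, 510^128≡124, 510^256≡173
499 = 256 + 128 + 64 + 32 + 16 + 2 + 1, so 510^499 ≡ 173·124·165·608·383·327·510 ≡ 354 (mod 661)
Right side y^r · r^s mod p:
Squares mod 661: 538^1≡538, 538^2≡587, 538^4≡188, 538^8≡311, 538^16≡215, 538^32≡616, 538^64≡42
118 = 64 + 32 + 16 + 4 + 2, so 538^118 ≡ 42·616·215·188·587 ≡ 173 (mod 661)
Squares mod 661: 118^1≡118, 118^2≡43, 118^4≡527, 118^8≡109, 118^16≡644, 118^32≡289, 118^64≡235, 118^128≡362, 118^256≡166
387 = 256 + 128 + 2 + 1, so 118^387 ≡ 166·362·43·118 ≡ 67 (mod 661)
173·67 = 11591 ≡ 354 (mod 661)
354 ≡ 354 (mod 661), so the signature is genuine.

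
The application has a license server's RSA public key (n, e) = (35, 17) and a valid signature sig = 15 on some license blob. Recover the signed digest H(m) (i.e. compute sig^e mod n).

Squares mod 35: sig^1≡15, sig^2≡15, sig^4≡15, sig^8≡15, sig^16≡15
17 = 16 + 1, so sig^17 ≡ 15·15 ≡ 15 (mod 35)

15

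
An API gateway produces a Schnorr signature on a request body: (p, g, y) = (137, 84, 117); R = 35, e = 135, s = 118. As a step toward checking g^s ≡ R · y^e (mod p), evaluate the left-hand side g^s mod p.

101

84^2 = 7056 ≡ 69
84^4 ≡ 69^2 = 4761 ≡ 103
84^8 ≡ 103^2 = 10609 ≡ 60
84^16 ≡ 60^2 = 3600 ≡ 38
84^32 ≡ 38^2 = 1444 ≡ 74
84^64 ≡ 74^2 = 5476 ≡ 133
118 = 64 + 32 + 16 + 4 + 2, so 84^118 ≡ 133·74·38·103·69 ≡ 101 (mod 137)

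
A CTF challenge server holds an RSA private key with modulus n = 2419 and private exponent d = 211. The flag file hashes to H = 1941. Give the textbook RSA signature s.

653

Squares mod 2419: H^1≡1941, H^2≡1098, H^4≡942, H^8≡2010, H^16≡370, H^32≡1436, H^64≡1108, H^128≡1231
211 = 128 + 64 + 16 + 2 + 1, so H^211 ≡ 1231·1108·370·1098·1941 ≡ 653 (mod 2419)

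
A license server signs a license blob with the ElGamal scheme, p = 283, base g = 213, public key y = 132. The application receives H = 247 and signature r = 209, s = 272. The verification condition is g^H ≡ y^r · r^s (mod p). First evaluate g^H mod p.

200

Squares mod 283: 213^1≡213, 213^2≡89, 213^4≡280, 213^8≡9, 213^16≡81, 213^32≡52, 213^64≡157, 213^128≡28
247 = 128 + 64 + 32 + 16 + 4 + 2 + 1, so 213^247 ≡ 28·157·52·81·280·89·213 ≡ 200 (mod 283)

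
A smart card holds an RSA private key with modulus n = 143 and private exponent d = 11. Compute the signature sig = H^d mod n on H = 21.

Squares mod 143: H^1≡21, H^2≡12, H^4≡1, H^8≡1
11 = 8 + 2 + 1, so H^11 ≡ 1·12·21 ≡ 109 (mod 143)

109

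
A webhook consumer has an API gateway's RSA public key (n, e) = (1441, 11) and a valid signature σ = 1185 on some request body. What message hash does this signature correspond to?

σ^2 ≡ 1185^2 = 1404225 ≡ 691
σ^4 ≡ 691^2 = 477481 ≡ 510
σ^8 ≡ 510^2 = 260100 ≡ 720
11 = 8 + 2 + 1, so σ^11 ≡ 720·691·1185 ≡ 547 (mod 1441)

547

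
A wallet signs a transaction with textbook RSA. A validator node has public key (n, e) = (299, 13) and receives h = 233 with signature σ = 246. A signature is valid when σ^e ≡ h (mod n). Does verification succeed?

passes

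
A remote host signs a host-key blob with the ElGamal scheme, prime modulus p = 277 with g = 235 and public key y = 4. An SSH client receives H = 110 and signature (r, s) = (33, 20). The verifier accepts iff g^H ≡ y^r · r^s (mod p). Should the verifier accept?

Left side g^H mod p:
235^2 = 55225 ≡ 102
235^4 ≡ 102^2 = 10404 ≡ 155
235^8 ≡ 155^2 = 24025 ≡ 203
235^16 ≡ 203^2 = 41209 ≡ 213
235^32 ≡ 213^2 = 45369 ≡ 218
235^64 ≡ 218^2 = 47524 ≡ 157
110 = 64 + 32 + 8 + 4 + 2, so 235^110 ≡ 157·218·203·155·102 ≡ 120 (mod 277)
Right side y^r · r^s mod p:
4^2 = 16
4^4 ≡ 16^2 = 256
4^8 ≡ 256^2 = 65536 ≡ 164
4^16 ≡ 164^2 = 26896 ≡ 27
4^32 ≡ 27^2 = 729 ≡ 175
33 = 32 + 1, so 4^33 ≡ 175·4 ≡ 146 (mod 277)
33^2 = 1089 ≡ 258
33^4 ≡ 258^2 = 66564 ≡ 84
33^8 ≡ 84^2 = 7056 ≡ 131
33^16 ≡ 131^2 = 17161 ≡ 264
20 = 16 + 4, so 33^20 ≡ 264·84 ≡ 16 (mod 277)
146·16 = 2336 ≡ 120 (mod 277)
120 ≡ 120 (mod 277), so the signature is genuine.

accept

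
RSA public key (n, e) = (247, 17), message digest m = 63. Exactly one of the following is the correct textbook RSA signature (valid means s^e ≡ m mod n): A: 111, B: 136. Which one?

Candidate A: 111^2 = 12321 ≡ 218; 111^4 ≡ 218^2 = 47524 ≡ 100; 111^8 ≡ 100^2 = 10000 ≡ 120; 111^16 ≡ 120^2 = 14400 ≡ 74; 17 = 16 + 1, so 111^17 ≡ 74·111 ≡ 63 (mod 247)
  → matches m = 63
Candidate B: 136^2 = 18496 ≡ 218; 136^4 ≡ 218^2 = 47524 ≡ 100; 136^8 ≡ 100^2 = 10000 ≡ 120; 136^16 ≡ 120^2 = 14400 ≡ 74; 17 = 16 + 1, so 136^17 ≡ 74·136 ≡ 184 (mod 247)

A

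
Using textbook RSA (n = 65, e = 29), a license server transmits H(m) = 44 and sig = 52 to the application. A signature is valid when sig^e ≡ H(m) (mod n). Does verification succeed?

sig^2 ≡ 52^2 = 2704 ≡ 39
sig^4 ≡ 39^2 = 1521 ≡ 26
sig^8 ≡ 26^2 = 676 ≡ 26
sig^16 ≡ 26^2 = 676 ≡ 26
29 = 16 + 8 + 4 + 1, so sig^29 ≡ 26·26·26·52 ≡ 52 (mod 65)
sig^29 mod 65 = 52, but H(m) = 44.

fails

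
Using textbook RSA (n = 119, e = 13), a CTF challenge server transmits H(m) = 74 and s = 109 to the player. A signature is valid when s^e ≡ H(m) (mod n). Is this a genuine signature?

genuine

Squares mod 119: s^1≡109, s^2≡100, s^4≡4, s^8≡16
13 = 8 + 4 + 1, so s^13 ≡ 16·4·109 ≡ 74 (mod 119)
s^13 mod 119 = 74 matches H(m).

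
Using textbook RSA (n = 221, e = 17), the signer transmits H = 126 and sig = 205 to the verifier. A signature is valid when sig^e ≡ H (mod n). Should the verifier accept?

reject

sig^17 mod 221 = 69
69 ≠ 126, so verification fails.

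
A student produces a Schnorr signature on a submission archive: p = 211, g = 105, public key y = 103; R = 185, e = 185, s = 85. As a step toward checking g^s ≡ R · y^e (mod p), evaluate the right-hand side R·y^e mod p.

103^2 = 10609 ≡ 59
103^4 ≡ 59^2 = 3481 ≡ 105
103^8 ≡ 105^2 = 11025 ≡ 53
103^16 ≡ 53^2 = 2809 ≡ 66
103^32 ≡ 66^2 = 4356 ≡ 136
103^64 ≡ 136^2 = 18496 ≡ 139
103^128 ≡ 139^2 = 19321 ≡ 120
185 = 128 + 32 + 16 + 8 + 1, so 103^185 ≡ 120·136·66·53·103 ≡ 101 (mod 211)
R · y^e ≡ 185·101 = 18685 ≡ 117 (mod 211)

117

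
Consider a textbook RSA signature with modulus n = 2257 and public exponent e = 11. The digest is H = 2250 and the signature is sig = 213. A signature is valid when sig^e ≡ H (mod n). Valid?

Squares mod 2257: sig^1≡213, sig^2≡229, sig^4≡530, sig^8≡1032
11 = 8 + 2 + 1, so sig^11 ≡ 1032·229·213 ≡ 2250 (mod 2257)
2250 = H, so the signature checks out.

yes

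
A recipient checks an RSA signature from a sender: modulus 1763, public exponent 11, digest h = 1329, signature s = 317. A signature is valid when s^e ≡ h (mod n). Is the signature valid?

invalid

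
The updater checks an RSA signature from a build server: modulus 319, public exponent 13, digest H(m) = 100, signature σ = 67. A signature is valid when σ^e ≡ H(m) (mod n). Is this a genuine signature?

σ^2 ≡ 67^2 = 4489 ≡ 23
σ^4 ≡ 23^2 = 529 ≡ 210
σ^8 ≡ 210^2 = 44100 ≡ 78
13 = 8 + 4 + 1, so σ^13 ≡ 78·210·67 ≡ 100 (mod 319)
100 = H(m), so the signature checks out.

genuine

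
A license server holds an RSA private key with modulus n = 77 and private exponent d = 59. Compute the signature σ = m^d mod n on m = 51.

74

m^59 mod 77 = 74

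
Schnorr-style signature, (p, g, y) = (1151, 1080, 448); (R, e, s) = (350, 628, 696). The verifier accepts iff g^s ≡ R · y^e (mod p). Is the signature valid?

g^s mod p:
1080^2 = 1166400 ≡ 437
1080^4 ≡ 437^2 = 190969 ≡ 1054
1080^8 ≡ 1054^2 = 1110916 ≡ 201
1080^16 ≡ 201^2 = 40401 ≡ 116
1080^32 ≡ 116^2 = 13456 ≡ 795
1080^64 ≡ 795^2 = 632025 ≡ 126
1080^128 ≡ 126^2 = 15876 ≡ 913
1080^256 ≡ 913^2 = 833569 ≡ 245
1080^512 ≡ 245^2 = 60025 ≡ 173
696 = 512 + 128 + 32 + 16 + 8, so 1080^696 ≡ 173·913·795·116·201 ≡ 525 (mod 1151)
R · y^e mod p:
448^2 = 200704 ≡ 430
448^4 ≡ 430^2 = 184900 ≡ 740
448^8 ≡ 740^2 = 547600 ≡ 875
448^16 ≡ 875^2 = 765625 ≡ 210
448^32 ≡ 210^2 = 44100 ≡ 362
448^64 ≡ 362^2 = 131044 ≡ 981
448^128 ≡ 981^2 = 962361 ≡ 125
448^256 ≡ 125^2 = 15625 ≡ 662
448^512 ≡ 662^2 = 438244 ≡ 864
628 = 512 + 64 + 32 + 16 + 4, so 448^628 ≡ 864·981·362·210·740 ≡ 577 (mod 1151)
350·577 = 201950 ≡ 525 (mod 1151)
525 ≡ 525 (mod 1151); signature holds.

valid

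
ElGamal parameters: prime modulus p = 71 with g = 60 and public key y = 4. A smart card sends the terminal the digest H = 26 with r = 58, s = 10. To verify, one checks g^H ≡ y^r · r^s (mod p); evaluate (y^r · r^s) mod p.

64

Squares mod 71: 4^1≡4, 4^2≡16, 4^4≡43, 4^8≡3, 4^16≡9, 4^32≡10
58 = 32 + 16 + 8 + 2, so 4^58 ≡ 10·9·3·16 ≡ 60 (mod 71)
Squares mod 71: 58^1≡58, 58^2≡27, 58^4≡19, 58^8≡6
10 = 8 + 2, so 58^10 ≡ 6·27 ≡ 20 (mod 71)
y^r · r^s ≡ 60·20 = 1200 ≡ 64 (mod 71)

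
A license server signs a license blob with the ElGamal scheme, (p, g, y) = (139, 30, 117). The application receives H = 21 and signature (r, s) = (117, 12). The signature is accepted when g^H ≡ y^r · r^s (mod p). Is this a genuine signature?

genuine

Left side g^H mod p:
Squares mod 139: 30^1≡30, 30^2≡66, 30^4≡47, 30^8≡124, 30^16≡86
21 = 16 + 4 + 1, so 30^21 ≡ 86·47·30 ≡ 52 (mod 139)
Right side y^r · r^s mod p:
Squares mod 139: 117^1≡117, 117^2≡67, 117^4≡41, 117^8≡13, 117^16≡30, 117^32≡66, 117^64≡47
117 = 64 + 32 + 16 + 4 + 1, so 117^117 ≡ 47·66·30·41·117 ≡ 34 (mod 139)
Squares mod 139: 117^1≡117, 117^2≡67, 117^4≡41, 117^8≡13
12 = 8 + 4, so 117^12 ≡ 13·41 ≡ 116 (mod 139)
34·116 = 3944 ≡ 52 (mod 139)
52 ≡ 52 (mod 139), so the signature is genuine.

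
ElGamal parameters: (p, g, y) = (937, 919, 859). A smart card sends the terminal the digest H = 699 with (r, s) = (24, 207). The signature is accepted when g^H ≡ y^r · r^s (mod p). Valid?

Left side g^H mod p:
919^2 = 844561 ≡ 324
919^4 ≡ 324^2 = 104976 ≡ 32
919^8 ≡ 32^2 = 1024 ≡ 87
919^16 ≡ 87^2 = 7569 ≡ 73
919^32 ≡ 73^2 = 5329 ≡ 644
919^64 ≡ 644^2 = 414736 ≡ 582
919^128 ≡ 582^2 = 338724 ≡ 467
919^256 ≡ 467^2 = 218089 ≡ 705
919^512 ≡ 705^2 = 497025 ≡ 415
699 = 512 + 128 + 32 + 16 + 8 + 2 + 1, so 919^699 ≡ 415·467·644·73·87·324·919 ≡ 58 (mod 937)
Right side y^r · r^s mod p:
859^2 = 737881 ≡ 462
859^4 ≡ 462^2 = 213444 ≡ 745
859^8 ≡ 745^2 = 555025 ≡ 321
859^16 ≡ 321^2 = 103041 ≡ 908
24 = 16 + 8, so 859^24 ≡ 908·321 ≡ 61 (mod 937)
24^2 = 576
24^4 ≡ 576^2 = 331776 ≡ 78
24^8 ≡ 78^2 = 6084 ≡ 462
24^16 ≡ 462^2 = 213444 ≡ 745
24^32 ≡ 745^2 = 555025 ≡ 321
24^64 ≡ 321^2 = 103041 ≡ 908
24^128 ≡ 908^2 = 824464 ≡ 841
207 = 128 + 64 + 8 + 4 + 2 + 1, so 24^207 ≡ 841·908·462·78·576·24 ≡ 216 (mod 937)
61·216 = 13176 ≡ 58 (mod 937)
58 ≡ 58 (mod 937), so the signature is genuine.

yes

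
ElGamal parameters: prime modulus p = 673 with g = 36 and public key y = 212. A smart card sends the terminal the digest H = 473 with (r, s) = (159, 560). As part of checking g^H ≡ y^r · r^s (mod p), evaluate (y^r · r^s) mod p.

625

Squares mod 673: 212^1≡212, 212^2≡526, 212^4≡73, 212^8≡618, 212^16≡333, 212^32≡517, 212^64≡108, 212^128≡223
159 = 128 + 16 + 8 + 4 + 2 + 1, so 212^159 ≡ 223·333·618·73·526·212 ≡ 547 (mod 673)
Squares mod 673: 159^1≡159, 159^2≡380, 159^4≡378, 159^8≡208, 159^16≡192, 159^32≡522, 159^64≡592, 159^128≡504, 159^256≡295, 159^512≡208
560 = 512 + 32 + 16, so 159^560 ≡ 208·522·192 ≡ 417 (mod 673)
y^r · r^s ≡ 547·417 = 228099 ≡ 625 (mod 673)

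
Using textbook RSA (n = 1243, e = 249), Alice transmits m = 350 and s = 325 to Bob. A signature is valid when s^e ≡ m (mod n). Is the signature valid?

s^249 mod 1243 = 1190
1190 ≠ 350, so verification fails.

invalid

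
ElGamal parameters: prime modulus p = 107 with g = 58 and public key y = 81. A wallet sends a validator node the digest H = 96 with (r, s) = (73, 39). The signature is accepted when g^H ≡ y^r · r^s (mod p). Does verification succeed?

fails

Left side g^H mod p:
Squares mod 107: 58^1≡58, 58^2≡47, 58^4≡69, 58^8≡53, 58^16≡27, 58^32≡87, 58^64≡79
96 = 64 + 32, so 58^96 ≡ 79·87 ≡ 25 (mod 107)
Right side y^r · r^s mod p:
Squares mod 107: 81^1≡81, 81^2≡34, 81^4≡86, 81^8≡13, 81^16≡62, 81^32≡99, 81^64≡64
73 = 64 + 8 + 1, so 81^73 ≡ 64·13·81 ≡ 89 (mod 107)
Squares mod 107: 73^1≡73, 73^2≡86, 73^4≡13, 73^8≡62, 73^16≡99, 73^32≡64
39 = 32 + 4 + 2 + 1, so 73^39 ≡ 64·13·86·73 ≡ 91 (mod 107)
89·91 = 8099 ≡ 74 (mod 107)
25 ≠ 74, so verification fails.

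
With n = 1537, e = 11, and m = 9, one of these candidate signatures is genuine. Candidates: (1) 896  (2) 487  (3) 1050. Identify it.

3

Candidate 1: 896^11 mod 1537 = 1464
Candidate 2: 487^11 mod 1537 = 1528
Candidate 3: 1050^11 mod 1537 = 9
  → matches m = 9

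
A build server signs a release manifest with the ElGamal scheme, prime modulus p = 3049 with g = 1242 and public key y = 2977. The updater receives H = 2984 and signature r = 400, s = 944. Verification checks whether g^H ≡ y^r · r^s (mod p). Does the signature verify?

Left side g^H mod p:
Squares mod 3049: 1242^1≡1242, 1242^2≡2819, 1242^4≡1067, 1242^8≡1212, 1242^16≡2375, 1242^32≡3024, 1242^64≡625, 1242^128≡353, 1242^256≡2649, 1242^512≡1452, 1242^1024≡1445, 1242^2048≡2509
2984 = 2048 + 512 + 256 + 128 + 32 + 8, so 1242^2984 ≡ 2509·1452·2649·353·3024·1212 ≡ 2688 (mod 3049)
Right side y^r · r^s mod p:
Squares mod 3049: 2977^1≡2977, 2977^2≡2135, 2977^4≡3019, 2977^8≡900, 2977^16≡2015, 2977^32≡2006, 2977^64≡2405, 2977^128≡72, 2977^256≡2135
400 = 256 + 128 + 16, so 2977^400 ≡ 2135·72·2015 ≡ 939 (mod 3049)
Squares mod 3049: 400^1≡400, 400^2≡1452, 400^4≡1445, 400^8≡2509, 400^16≡1945, 400^32≡2265, 400^64≡1807, 400^128≡2819, 400^256≡1067, 400^512≡1212
944 = 512 + 256 + 128 + 32 + 16, so 400^944 ≡ 1212·1067·2819·2265·1945 ≡ 2068 (mod 3049)
939·2068 = 1941852 ≡ 2688 (mod 3049)
2688 ≡ 2688 (mod 3049), so the signature is genuine.

verifies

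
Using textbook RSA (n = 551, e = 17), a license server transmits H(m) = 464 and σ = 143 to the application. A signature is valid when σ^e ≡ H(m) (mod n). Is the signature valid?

invalid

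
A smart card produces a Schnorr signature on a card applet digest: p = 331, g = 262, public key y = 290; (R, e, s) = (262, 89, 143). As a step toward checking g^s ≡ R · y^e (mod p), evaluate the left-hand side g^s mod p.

248

262^2 = 68644 ≡ 127
262^4 ≡ 127^2 = 16129 ≡ 241
262^8 ≡ 241^2 = 58081 ≡ 156
262^16 ≡ 156^2 = 24336 ≡ 173
262^32 ≡ 173^2 = 29929 ≡ 139
262^64 ≡ 139^2 = 19321 ≡ 123
262^128 ≡ 123^2 = 15129 ≡ 234
143 = 128 + 8 + 4 + 2 + 1, so 262^143 ≡ 234·156·241·127·262 ≡ 248 (mod 331)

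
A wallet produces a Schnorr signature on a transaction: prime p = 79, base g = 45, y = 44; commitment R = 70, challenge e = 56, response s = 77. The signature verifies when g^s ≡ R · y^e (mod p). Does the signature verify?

does not verify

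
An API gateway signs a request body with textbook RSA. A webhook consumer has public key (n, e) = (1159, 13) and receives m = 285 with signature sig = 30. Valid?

Squares mod 1159: sig^1≡30, sig^2≡900, sig^4≡1018, sig^8≡178
13 = 8 + 4 + 1, so sig^13 ≡ 178·1018·30 ≡ 410 (mod 1159)
410 ≠ 285, so verification fails.

no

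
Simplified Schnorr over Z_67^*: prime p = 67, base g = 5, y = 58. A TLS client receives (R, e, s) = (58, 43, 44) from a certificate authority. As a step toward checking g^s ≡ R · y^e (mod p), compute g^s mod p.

5^2 = 25
5^4 ≡ 25^2 = 625 ≡ 22
5^8 ≡ 22^2 = 484 ≡ 15
5^16 ≡ 15^2 = 225 ≡ 24
5^32 ≡ 24^2 = 576 ≡ 40
44 = 32 + 8 + 4, so 5^44 ≡ 40·15·22 ≡ 1 (mod 67)

1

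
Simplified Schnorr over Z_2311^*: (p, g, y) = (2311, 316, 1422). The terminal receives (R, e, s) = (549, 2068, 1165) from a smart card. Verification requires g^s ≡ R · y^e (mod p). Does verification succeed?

passes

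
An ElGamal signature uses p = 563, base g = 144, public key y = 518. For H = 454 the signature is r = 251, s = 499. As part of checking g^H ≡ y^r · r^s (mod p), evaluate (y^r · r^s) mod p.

Squares mod 563: 518^1≡518, 518^2≡336, 518^4≡296, 518^8≡351, 518^16≡467, 518^32≡208, 518^64≡476, 518^128≡250
251 = 128 + 64 + 32 + 16 + 8 + 2 + 1, so 518^251 ≡ 250·476·208·467·351·336·518 ≡ 478 (mod 563)
Squares mod 563: 251^1≡251, 251^2≡508, 251^4≡210, 251^8≡186, 251^16≡253, 251^32≡390, 251^64≡90, 251^128≡218, 251^256≡232
499 = 256 + 128 + 64 + 32 + 16 + 2 + 1, so 251^499 ≡ 232·218·90·390·253·508·251 ≡ 522 (mod 563)
y^r · r^s ≡ 478·522 = 249516 ≡ 107 (mod 563)

107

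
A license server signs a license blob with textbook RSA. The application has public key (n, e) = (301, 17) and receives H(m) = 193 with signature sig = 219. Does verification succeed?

sig^2 ≡ 219^2 = 47961 ≡ 102
sig^4 ≡ 102^2 = 10404 ≡ 170
sig^8 ≡ 170^2 = 28900 ≡ 4
sig^16 ≡ 4^2 = 16
17 = 16 + 1, so sig^17 ≡ 16·219 ≡ 193 (mod 301)
Since 193 equals the digest 193, verification succeeds.

passes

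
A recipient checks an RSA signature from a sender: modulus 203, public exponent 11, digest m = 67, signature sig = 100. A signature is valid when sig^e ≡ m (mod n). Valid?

sig^2 ≡ 100^2 = 10000 ≡ 53
sig^4 ≡ 53^2 = 2809 ≡ 170
sig^8 ≡ 170^2 = 28900 ≡ 74
11 = 8 + 2 + 1, so sig^11 ≡ 74·53·100 ≡ 4 (mod 203)
sig^11 mod 203 = 4, but m = 67.

no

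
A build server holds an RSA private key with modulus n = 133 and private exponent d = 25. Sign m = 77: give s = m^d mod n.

77

m^2 ≡ 77^2 = 5929 ≡ 77
m^4 ≡ 77^2 = 5929 ≡ 77
m^8 ≡ 77^2 = 5929 ≡ 77
m^16 ≡ 77^2 = 5929 ≡ 77
25 = 16 + 8 + 1, so m^25 ≡ 77·77·77 ≡ 77 (mod 133)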